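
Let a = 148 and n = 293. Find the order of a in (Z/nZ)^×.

73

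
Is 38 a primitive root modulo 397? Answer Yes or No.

Yes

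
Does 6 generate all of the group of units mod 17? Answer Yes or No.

φ(17) = 17 − 1 = 16 = 2^4.
Test 6^(16/q) mod 17 for each prime factor q of 16:
6^8 ≡ 16 (mod 17)  [q = 2: ≢ 1 ✓]
All checks pass, so 6 has order 16 and is a primitive root modulo 17.

Yes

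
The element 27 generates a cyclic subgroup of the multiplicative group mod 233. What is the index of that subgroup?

ord(27) | φ(233) = 233 − 1 = 232 = 2^3 · 29.
Divisors of 232: 1, 2, 4, 8, 29, 58, 116, 232.
Evaluate successive powers at the divisors of 232:
27^1 ≡ 27 (mod 233)
27^2 ≡ 30 (mod 233)
27^4 ≡ 201 (mod 233)
27^8 ≡ 92 (mod 233)
27^29 ≡ 136 (mod 233)
27^58 ≡ 89 (mod 233)
27^116 ≡ 232 (mod 233)
27^232 ≡ 1 (mod 233) ✓
So ord_233(27) = 232, hence |⟨27⟩| = 232.
Index = |(Z/233Z)^×| / |⟨27⟩| = 232 / 232 = 1.

1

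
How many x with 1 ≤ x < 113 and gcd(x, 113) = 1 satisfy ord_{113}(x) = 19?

0

φ(113) = 113 − 1 = 112 = 2^4 · 7.
Since (Z/113Z)^× is cyclic of order 112, the number of elements of order d is φ(d) when d | 112 and 0 otherwise.
Since 19 ∤ 112, the count is 0.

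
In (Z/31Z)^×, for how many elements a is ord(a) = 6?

φ(31) = 31 − 1 = 30 = 2 · 3 · 5.
Since (Z/31Z)^× is cyclic of order 30, the number of elements of order d is φ(d) when d | 30 and 0 otherwise.
6 = 2 · 3 divides 30, and φ(6) = 2.

2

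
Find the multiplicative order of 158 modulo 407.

The order of 158 must divide φ(407) = φ(11·37) = (11−1)·(37−1) = 10·36 = 360 = 2^3 · 3^2 · 5.
Divisors of 360: 1, 2, 3, 4, 5, 6, 8, 9, 10, 12, 15, 18, 20, 24, 30, 36, 40, 45, 60, 72, 90, 120, 180, 360.
Check 158^d mod 407 for each divisor in increasing order:
158^1 ≡ 158 (mod 407)
158^2 ≡ 137 (mod 407)
158^3 ≡ 75 (mod 407)
158^4 ≡ 47 (mod 407)
158^5 ≡ 100 (mod 407)
158^6 ≡ 334 (mod 407)
158^8 ≡ 174 (mod 407)
158^9 ≡ 223 (mod 407)
158^10 ≡ 232 (mod 407)
158^12 ≡ 38 (mod 407)
158^15 ≡ 1 (mod 407) ✓
Therefore the multiplicative order of 158 modulo 407 is 15.

15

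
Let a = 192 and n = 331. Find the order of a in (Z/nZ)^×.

330

Since 192 ∈ (Z/331Z)^×, its order divides φ(331) = 331 − 1 = 330 = 2 · 3 · 5 · 11.
Divisors of 330: 1, 2, 3, 5, 6, 10, 11, 15, 22, 30, 33, 55, 66, 110, 165, 330.
Compute 192^d (mod 331) for the divisors d until we hit 1:
192^1 ≡ 192 (mod 331)
192^2 ≡ 123 (mod 331)
192^3 ≡ 115 (mod 331)
192^5 ≡ 243 (mod 331)
192^6 ≡ 316 (mod 331)
192^10 ≡ 131 (mod 331)
192^11 ≡ 327 (mod 331)
192^15 ≡ 57 (mod 331)
192^22 ≡ 16 (mod 331)
192^30 ≡ 270 (mod 331)
192^33 ≡ 267 (mod 331)
192^55 ≡ 300 (mod 331)
192^66 ≡ 124 (mod 331)
192^110 ≡ 299 (mod 331)
192^165 ≡ 330 (mod 331)
192^330 ≡ 1 (mod 331) ✓
Hence ord(192) = 330.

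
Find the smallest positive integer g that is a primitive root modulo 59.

2

φ(59) = 59 − 1 = 58 = 2 · 29.
g is a primitive root iff g^(58/q) ≢ 1 (mod 59) for each prime q ∈ {2, 29}.
g = 2: 2^29 ≡ 58; 2^2 ≡ 4 — none is 1, so 2 is a primitive root.
The smallest primitive root modulo 59 is 2.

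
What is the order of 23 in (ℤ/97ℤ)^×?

96

By Lagrange's theorem, ord_97(23) divides φ(97) = 97 − 1 = 96 = 2^5 · 3.
Divisors of 96: 1, 2, 3, 4, 6, 8, 12, 16, 24, 32, 48, 96.
Check 23^d mod 97 for each divisor in increasing order:
23^1 ≡ 23 (mod 97)
23^2 ≡ 44 (mod 97)
23^3 ≡ 42 (mod 97)
23^4 ≡ 93 (mod 97)
23^6 ≡ 18 (mod 97)
23^8 ≡ 16 (mod 97)
23^12 ≡ 33 (mod 97)
23^16 ≡ 62 (mod 97)
23^24 ≡ 22 (mod 97)
23^32 ≡ 61 (mod 97)
23^48 ≡ 96 (mod 97)
23^96 ≡ 1 (mod 97) ✓
So ord_97(23) = 96.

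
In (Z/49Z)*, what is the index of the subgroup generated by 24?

1

By Lagrange's theorem, ord_49(24) divides φ(49) = φ(7^2) = 7·(7−1) = 42 = 2 · 3 · 7.
Divisors of 42: 1, 2, 3, 6, 7, 14, 21, 42.
Evaluate successive powers at the divisors of 42:
24^1 ≡ 24 (mod 49)
24^2 ≡ 37 (mod 49)
24^3 ≡ 6 (mod 49)
24^6 ≡ 36 (mod 49)
24^7 ≡ 31 (mod 49)
24^14 ≡ 30 (mod 49)
24^21 ≡ 48 (mod 49)
24^42 ≡ 1 (mod 49) ✓
The order of 24 is 42, so the subgroup it generates has 42 elements.
The index is φ(49) / ord(24) = 42 / 42 = 1.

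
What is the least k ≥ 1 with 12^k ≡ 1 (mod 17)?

16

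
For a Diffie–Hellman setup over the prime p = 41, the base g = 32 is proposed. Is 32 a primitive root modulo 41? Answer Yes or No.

φ(41) = 41 − 1 = 40 = 2^3 · 5.
Test 32^(40/q) mod 41 for each prime factor q of 40:
32^20 ≡ 1 (mod 41)  [q = 2: ≡ 1 ✗]
32^8 ≡ 1 (mod 41)  [q = 5: ≡ 1 ✗]
32^20 ≡ 1 shows ord(32) | 20, strictly less than φ(41); not a primitive root.

No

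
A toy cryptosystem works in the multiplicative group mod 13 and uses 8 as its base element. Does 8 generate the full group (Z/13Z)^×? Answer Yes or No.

φ(13) = 13 − 1 = 12 = 2^2 · 3.
An element g generates (Z/13Z)^× iff g^(12/q) ≢ 1 (mod 13) for each prime q ∈ {2, 3}.
8^6 ≡ 12 (mod 13)  [q = 2: ≢ 1 ✓]
8^4 ≡ 1 (mod 13)  [q = 3: ≡ 1 ✗]
The check at q = 3 fails, so 8 generates a proper subgroup.

No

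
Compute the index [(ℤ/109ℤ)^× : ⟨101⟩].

9

Since 101 ∈ (Z/109Z)^×, its order divides φ(109) = 109 − 1 = 108 = 2^2 · 3^3.
Divisors of 108: 1, 2, 3, 4, 6, 9, 12, 18, 27, 36, 54, 108.
Evaluate successive powers at the divisors of 108:
101^1 ≡ 101
101^2 ≡ 64
101^3 ≡ 33
101^4 ≡ 63
101^6 ≡ 108
101^9 ≡ 76
101^12 ≡ 1
The order of 101 is 12, so the subgroup it generates has 12 elements.
[(Z/109Z)^× : ⟨101⟩] = 108/12 = 9.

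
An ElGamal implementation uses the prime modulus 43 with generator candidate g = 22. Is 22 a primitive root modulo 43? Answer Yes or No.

φ(43) = 43 − 1 = 42 = 2 · 3 · 7.
Test 22^(42/q) mod 43 for each prime factor q of 42:
22^21 ≡ 42 (mod 43)  [q = 2: ≢ 1 ✓]
22^14 ≡ 1 (mod 43)  [q = 3: ≡ 1 ✗]
22^6 ≡ 41 (mod 43)  [q = 7: ≢ 1 ✓]
22^14 ≡ 1 shows ord(22) | 14, strictly less than φ(43); not a primitive root.

No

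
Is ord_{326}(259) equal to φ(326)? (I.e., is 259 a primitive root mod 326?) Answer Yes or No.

No

φ(326) = φ(2)·φ(163) = 1·162 = 162 = 2 · 3^4.
Test 259^(162/q) mod 326 for each prime factor q of 162:
259^81 ≡ 1 (mod 326)  [q = 2: ≡ 1 ✗]
259^54 ≡ 267 (mod 326)  [q = 3: ≢ 1 ✓]
Since 259^81 ≡ 1, the order of 259 divides 81 < 162, so 259 is not a primitive root.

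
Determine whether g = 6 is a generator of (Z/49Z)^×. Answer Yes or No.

φ(49) = φ(7^2) = 7·(7−1) = 42 = 2 · 3 · 7.
6 is a primitive root mod 49 iff 6^(φ(49)/q) ≢ 1 for every prime q | φ(49), i.e. q ∈ {2, 3, 7}.
6^21 ≡ 48 (mod 49)  [q = 2: ≢ 1 ✓]
6^14 ≡ 1 (mod 49)  [q = 3: ≡ 1 ✗]
6^6 ≡ 8 (mod 49)  [q = 7: ≢ 1 ✓]
The check at q = 3 fails, so 6 generates a proper subgroup.

No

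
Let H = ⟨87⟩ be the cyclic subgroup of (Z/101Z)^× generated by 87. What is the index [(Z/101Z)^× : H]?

20

By Lagrange's theorem, ord_101(87) divides φ(101) = 101 − 1 = 100 = 2^2 · 5^2.
Divisors of 100: 1, 2, 4, 5, 10, 20, 25, 50, 100.
Test each divisor d:
87^1 ≡ 87 (mod 101)
87^2 ≡ 95 (mod 101)
87^4 ≡ 36 (mod 101)
87^5 ≡ 1 (mod 101) ✓
Thus |⟨87⟩| = ord(87) = 5.
[(Z/101Z)^× : ⟨87⟩] = 100/5 = 20.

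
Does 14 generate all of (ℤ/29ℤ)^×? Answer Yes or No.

Yes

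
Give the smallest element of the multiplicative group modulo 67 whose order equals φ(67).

2

φ(67) = 67 − 1 = 66 = 2 · 3 · 11.
g is a primitive root iff g^(66/q) ≢ 1 (mod 67) for each prime q ∈ {2, 3, 11}.
g = 2: 2^33 ≡ 66; 2^22 ≡ 37; 2^6 ≡ 64 — none is 1, so 2 is a primitive root.
So 2 is the smallest generator of (Z/67Z)^×.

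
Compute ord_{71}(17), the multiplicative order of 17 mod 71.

Since 17 ∈ (Z/71Z)^×, its order divides φ(71) = 71 − 1 = 70 = 2 · 5 · 7.
Divisors of 70: 1, 2, 5, 7, 10, 14, 35, 70.
Compute 17^d (mod 71) for the divisors d until we hit 1:
17^1 ≡ 17 (mod 71)
17^2 ≡ 5 (mod 71)
17^5 ≡ 70 (mod 71)
17^7 ≡ 66 (mod 71)
17^10 ≡ 1 (mod 71) ✓
Therefore the multiplicative order of 17 modulo 71 is 10.

10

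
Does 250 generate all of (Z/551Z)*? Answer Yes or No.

No

551 = 19 · 29 is a product of two distinct odd primes, so (Z/551Z)^× ≅ (Z/19Z)^× × (Z/29Z)^× is not cyclic.
No primitive root modulo 551 exists; in particular 250 is not one.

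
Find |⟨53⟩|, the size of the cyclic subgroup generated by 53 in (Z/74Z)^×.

9

The order of 53 must divide φ(74) = φ(2)·φ(37) = 1·36 = 36 = 2^2 · 3^2.
Divisors of 36: 1, 2, 3, 4, 6, 9, 12, 18, 36.
Check 53^d mod 74 for each divisor in increasing order:
53^1 ≡ 53
53^2 ≡ 71
53^3 ≡ 63
53^4 ≡ 9
53^6 ≡ 47
53^9 ≡ 1
The smallest such exponent is 9, so the order of 53 is 9.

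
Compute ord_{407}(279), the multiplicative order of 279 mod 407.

By Lagrange's theorem, ord_407(279) divides φ(407) = φ(11·37) = (11−1)·(37−1) = 10·36 = 360 = 2^3 · 3^2 · 5.
Divisors of 360: 1, 2, 3, 4, 5, 6, 8, 9, 10, 12, 15, 18, 20, 24, 30, 36, 40, 45, 60, 72, 90, 120, 180, 360.
Evaluate successive powers at the divisors of 360:
279^1 ≡ 279 (mod 407)
279^2 ≡ 104 (mod 407)
279^3 ≡ 119 (mod 407)
279^4 ≡ 234 (mod 407)
279^5 ≡ 166 (mod 407)
279^6 ≡ 323 (mod 407)
279^8 ≡ 218 (mod 407)
279^9 ≡ 179 (mod 407)
279^10 ≡ 287 (mod 407)
279^12 ≡ 137 (mod 407)
279^15 ≡ 23 (mod 407)
279^18 ≡ 295 (mod 407)
279^20 ≡ 155 (mod 407)
279^24 ≡ 47 (mod 407)
279^30 ≡ 122 (mod 407)
279^36 ≡ 334 (mod 407)
279^40 ≡ 12 (mod 407)
279^45 ≡ 364 (mod 407)
279^60 ≡ 232 (mod 407)
279^72 ≡ 38 (mod 407)
279^90 ≡ 221 (mod 407)
279^120 ≡ 100 (mod 407)
279^180 ≡ 1 (mod 407) ✓
The smallest such exponent is 180, so the order of 279 is 180.

180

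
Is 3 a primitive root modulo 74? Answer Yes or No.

φ(74) = φ(2)·φ(37) = 1·36 = 36 = 2^2 · 3^2.
3 is a primitive root mod 74 iff 3^(φ(74)/q) ≢ 1 for every prime q | φ(74), i.e. q ∈ {2, 3}.
3^18 ≡ 1 (mod 74)  [q = 2: ≡ 1 ✗]
3^12 ≡ 47 (mod 74)  [q = 3: ≢ 1 ✓]
Since 3^18 ≡ 1, the order of 3 divides 18 < 36, so 3 is not a primitive root.

No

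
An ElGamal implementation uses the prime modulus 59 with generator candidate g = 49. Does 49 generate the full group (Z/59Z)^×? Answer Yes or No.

No

φ(59) = 59 − 1 = 58 = 2 · 29.
49 is a primitive root mod 59 iff 49^(φ(59)/q) ≢ 1 for every prime q | φ(59), i.e. q ∈ {2, 29}.
49^29 ≡ 1 (mod 59)  [q = 2: ≡ 1 ✗]
49^2 ≡ 41 (mod 59)  [q = 29: ≢ 1 ✓]
49^29 ≡ 1 shows ord(49) | 29, strictly less than φ(59); not a primitive root.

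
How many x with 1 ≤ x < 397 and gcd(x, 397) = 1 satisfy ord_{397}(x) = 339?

0

φ(397) = 397 − 1 = 396 = 2^2 · 3^2 · 11.
Since (Z/397Z)^× is cyclic of order 396, the number of elements of order d is φ(d) when d | 396 and 0 otherwise.
Here 396 is not a multiple of 339, so there are no elements of order 339.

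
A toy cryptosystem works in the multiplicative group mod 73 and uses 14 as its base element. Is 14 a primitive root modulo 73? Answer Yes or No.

Yes

φ(73) = 73 − 1 = 72 = 2^3 · 3^2.
14 is a primitive root mod 73 iff 14^(φ(73)/q) ≢ 1 for every prime q | φ(73), i.e. q ∈ {2, 3}.
14^36 ≡ 72 (mod 73)  [q = 2: ≢ 1 ✓]
14^24 ≡ 64 (mod 73)  [q = 3: ≢ 1 ✓]
All checks pass, so 14 has order 72 and is a primitive root modulo 73.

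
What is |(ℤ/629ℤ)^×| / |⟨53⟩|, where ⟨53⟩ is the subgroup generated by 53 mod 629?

8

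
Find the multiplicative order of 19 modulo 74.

36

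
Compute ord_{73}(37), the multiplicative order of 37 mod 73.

9

ord(37) | φ(73) = 73 − 1 = 72 = 2^3 · 3^2.
Divisors of 72: 1, 2, 3, 4, 6, 8, 9, 12, 18, 24, 36, 72.
Compute 37^d (mod 73) for the divisors d until we hit 1:
37^1 ≡ 37 (mod 73)
37^2 ≡ 55 (mod 73)
37^3 ≡ 64 (mod 73)
37^4 ≡ 32 (mod 73)
37^6 ≡ 8 (mod 73)
37^8 ≡ 2 (mod 73)
37^9 ≡ 1 (mod 73) ✓
Hence ord(37) = 9.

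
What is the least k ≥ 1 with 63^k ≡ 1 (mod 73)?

Since 63 ∈ (Z/73Z)^×, its order divides φ(73) = 73 − 1 = 72 = 2^3 · 3^2.
Divisors of 72: 1, 2, 3, 4, 6, 8, 9, 12, 18, 24, 36, 72.
Compute 63^d (mod 73) for the divisors d until we hit 1:
63^1 ≡ 63 (mod 73)
63^2 ≡ 27 (mod 73)
63^3 ≡ 22 (mod 73)
63^4 ≡ 72 (mod 73)
63^6 ≡ 46 (mod 73)
63^8 ≡ 1 (mod 73) ✓
The smallest such exponent is 8, so the order of 63 is 8.

8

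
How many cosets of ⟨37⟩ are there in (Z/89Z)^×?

11

By Lagrange's theorem, ord_89(37) divides φ(89) = 89 − 1 = 88 = 2^3 · 11.
Divisors of 88: 1, 2, 4, 8, 11, 22, 44, 88.
Test each divisor d:
37^1 ≡ 37
37^2 ≡ 34
37^4 ≡ 88
37^8 ≡ 1
The order of 37 is 8, so the subgroup it generates has 8 elements.
Index = |(Z/89Z)^×| / |⟨37⟩| = 88 / 8 = 11.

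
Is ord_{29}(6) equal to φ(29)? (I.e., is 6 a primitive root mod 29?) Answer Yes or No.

No

φ(29) = 29 − 1 = 28 = 2^2 · 7.
It suffices to check that the order of 6 is not a proper divisor of 28: compute 6^(28/q) for q ∈ {2, 7}.
6^14 ≡ 1 (mod 29)  [q = 2: ≡ 1 ✗]
6^4 ≡ 20 (mod 29)  [q = 7: ≢ 1 ✓]
6^14 ≡ 1 shows ord(6) | 14, strictly less than φ(29); not a primitive root.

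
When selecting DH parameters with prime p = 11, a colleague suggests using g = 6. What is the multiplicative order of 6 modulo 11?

By Lagrange's theorem, ord_11(6) divides φ(11) = 11 − 1 = 10 = 2 · 5.
Divisors of 10: 1, 2, 5, 10.
Compute 6^d (mod 11) for the divisors d until we hit 1:
6^1 ≡ 6
6^2 ≡ 3
6^5 ≡ 10
6^10 ≡ 1
Hence ord(6) = 10.

10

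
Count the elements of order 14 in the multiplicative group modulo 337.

6

φ(337) = 337 − 1 = 336 = 2^4 · 3 · 7.
Since (Z/337Z)^× is cyclic of order 336, the number of elements of order d is φ(d) when d | 336 and 0 otherwise.
14 = 2 · 7 divides 336, and φ(14) = 6.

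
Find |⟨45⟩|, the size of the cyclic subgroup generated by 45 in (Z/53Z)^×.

52

By Lagrange's theorem, ord_53(45) divides φ(53) = 53 − 1 = 52 = 2^2 · 13.
Divisors of 52: 1, 2, 4, 13, 26, 52.
Test each divisor d:
45^1 ≡ 45 (mod 53)
45^2 ≡ 11 (mod 53)
45^4 ≡ 15 (mod 53)
45^13 ≡ 30 (mod 53)
45^26 ≡ 52 (mod 53)
45^52 ≡ 1 (mod 53) ✓
Hence ord(45) = 52.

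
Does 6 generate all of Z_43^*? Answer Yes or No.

No

φ(43) = 43 − 1 = 42 = 2 · 3 · 7.
It suffices to check that the order of 6 is not a proper divisor of 42: compute 6^(42/q) for q ∈ {2, 3, 7}.
6^21 ≡ 1 (mod 43)  [q = 2: ≡ 1 ✗]
6^14 ≡ 36 (mod 43)  [q = 3: ≢ 1 ✓]
6^6 ≡ 1 (mod 43)  [q = 7: ≡ 1 ✗]
The check at q = 2 fails, so 6 generates a proper subgroup.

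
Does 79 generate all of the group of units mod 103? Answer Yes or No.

No

φ(103) = 103 − 1 = 102 = 2 · 3 · 17.
Test 79^(102/q) mod 103 for each prime factor q of 102:
79^51 ≡ 1 (mod 103)  [q = 2: ≡ 1 ✗]
79^34 ≡ 1 (mod 103)  [q = 3: ≡ 1 ✗]
79^6 ≡ 72 (mod 103)  [q = 17: ≢ 1 ✓]
The check at q = 2 fails, so 79 generates a proper subgroup.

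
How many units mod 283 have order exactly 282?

92

φ(283) = 283 − 1 = 282 = 2 · 3 · 47.
In a cyclic group of order 282, there are φ(d) elements of order d for each divisor d of 282, and zero for non-divisors.
282 = 2 · 3 · 47 divides 282, and φ(282) = 92.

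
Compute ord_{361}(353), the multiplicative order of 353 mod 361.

57

The order of 353 must divide φ(361) = φ(19^2) = 19·(19−1) = 342 = 2 · 3^2 · 19.
Divisors of 342: 1, 2, 3, 6, 9, 18, 19, 38, 57, 114, 171, 342.
Test each divisor d:
353^1 ≡ 353
353^2 ≡ 64
353^3 ≡ 210
353^6 ≡ 58
353^9 ≡ 267
353^18 ≡ 172
353^19 ≡ 68
353^38 ≡ 292
353^57 ≡ 1
The smallest such exponent is 57, so the order of 353 is 57.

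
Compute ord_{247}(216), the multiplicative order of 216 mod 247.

ord(216) | φ(247) = φ(13·19) = (13−1)·(19−1) = 12·18 = 216 = 2^3 · 3^3.
Divisors of 216: 1, 2, 3, 4, 6, 8, 9, 12, 18, 24, 27, 36, 54, 72, 108, 216.
Check 216^d mod 247 for each divisor in increasing order:
216^1 ≡ 216
216^2 ≡ 220
216^3 ≡ 96
216^4 ≡ 235
216^6 ≡ 77
216^8 ≡ 144
216^9 ≡ 229
216^12 ≡ 1
So ord_247(216) = 12.

12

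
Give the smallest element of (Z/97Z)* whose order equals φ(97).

5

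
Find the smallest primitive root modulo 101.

2

φ(101) = 101 − 1 = 100 = 2^2 · 5^2.
Test candidates g = 2, 3, … against the prime factors q ∈ {2, 5} of φ(101): g is a generator iff g^(100/q) ≢ 1 for every such q.
g = 2: 2^50 ≡ 100; 2^20 ≡ 95 — none is 1, so 2 is a primitive root.
The smallest primitive root modulo 101 is 2.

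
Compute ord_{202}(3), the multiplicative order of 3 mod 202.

100

The order of 3 must divide φ(202) = φ(2)·φ(101) = 1·100 = 100 = 2^2 · 5^2.
Divisors of 100: 1, 2, 4, 5, 10, 20, 25, 50, 100.
Evaluate successive powers at the divisors of 100:
3^1 ≡ 3
3^2 ≡ 9
3^4 ≡ 81
3^5 ≡ 41
3^10 ≡ 65
3^20 ≡ 185
3^25 ≡ 111
3^50 ≡ 201
3^100 ≡ 1
Hence ord(3) = 100.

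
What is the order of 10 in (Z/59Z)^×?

58

By Lagrange's theorem, ord_59(10) divides φ(59) = 59 − 1 = 58 = 2 · 29.
Divisors of 58: 1, 2, 29, 58.
Check 10^d mod 59 for each divisor in increasing order:
10^1 ≡ 10 (mod 59)
10^2 ≡ 41 (mod 59)
10^29 ≡ 58 (mod 59)
10^58 ≡ 1 (mod 59) ✓
Therefore the multiplicative order of 10 modulo 59 is 58.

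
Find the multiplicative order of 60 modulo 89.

88

ord(60) | φ(89) = 89 − 1 = 88 = 2^3 · 11.
Divisors of 88: 1, 2, 4, 8, 11, 22, 44, 88.
Test each divisor d:
60^1 ≡ 60 (mod 89)
60^2 ≡ 40 (mod 89)
60^4 ≡ 87 (mod 89)
60^8 ≡ 4 (mod 89)
60^11 ≡ 77 (mod 89)
60^22 ≡ 55 (mod 89)
60^44 ≡ 88 (mod 89)
60^88 ≡ 1 (mod 89) ✓
Hence ord(60) = 88.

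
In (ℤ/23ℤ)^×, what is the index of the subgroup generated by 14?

The order of 14 must divide φ(23) = 23 − 1 = 22 = 2 · 11.
Divisors of 22: 1, 2, 11, 22.
Compute 14^d (mod 23) for the divisors d until we hit 1:
14^1 ≡ 14 (mod 23)
14^2 ≡ 12 (mod 23)
14^11 ≡ 22 (mod 23)
14^22 ≡ 1 (mod 23) ✓
So ord_23(14) = 22, hence |⟨14⟩| = 22.
The index is φ(23) / ord(14) = 22 / 22 = 1.

1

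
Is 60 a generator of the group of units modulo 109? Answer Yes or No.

No

φ(109) = 109 − 1 = 108 = 2^2 · 3^3.
An element g generates (Z/109Z)^× iff g^(108/q) ≢ 1 (mod 109) for each prime q ∈ {2, 3}.
60^54 ≡ 1 (mod 109)  [q = 2: ≡ 1 ✗]
60^36 ≡ 45 (mod 109)  [q = 3: ≢ 1 ✓]
Since 60^54 ≡ 1, the order of 60 divides 54 < 108, so 60 is not a primitive root.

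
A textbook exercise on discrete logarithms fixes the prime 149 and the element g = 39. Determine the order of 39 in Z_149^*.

37

Since 39 ∈ (Z/149Z)^×, its order divides φ(149) = 149 − 1 = 148 = 2^2 · 37.
Divisors of 148: 1, 2, 4, 37, 74, 148.
Evaluate successive powers at the divisors of 148:
39^1 ≡ 39 (mod 149)
39^2 ≡ 31 (mod 149)
39^4 ≡ 67 (mod 149)
39^37 ≡ 1 (mod 149) ✓
The smallest such exponent is 37, so the order of 39 is 37.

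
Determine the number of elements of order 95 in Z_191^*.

72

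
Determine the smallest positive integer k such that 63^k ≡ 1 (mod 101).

100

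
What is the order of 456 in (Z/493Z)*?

Since 456 ∈ (Z/493Z)^×, its order divides φ(493) = φ(17·29) = (17−1)·(29−1) = 16·28 = 448 = 2^6 · 7.
Divisors of 448: 1, 2, 4, 7, 8, 14, 16, 28, 32, 56, 64, 112, 224, 448.
Compute 456^d (mod 493) for the divisors d until we hit 1:
456^1 ≡ 456
456^2 ≡ 383
456^4 ≡ 268
456^7 ≡ 244
456^8 ≡ 339
456^14 ≡ 376
456^16 ≡ 52
456^28 ≡ 378
456^32 ≡ 239
456^56 ≡ 407
456^64 ≡ 426
456^112 ≡ 1
Therefore the multiplicative order of 456 modulo 493 is 112.

112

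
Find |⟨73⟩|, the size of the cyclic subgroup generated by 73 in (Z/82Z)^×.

4

Since 73 ∈ (Z/82Z)^×, its order divides φ(82) = φ(2)·φ(41) = 1·40 = 40 = 2^3 · 5.
Divisors of 40: 1, 2, 4, 5, 8, 10, 20, 40.
Evaluate successive powers at the divisors of 40:
73^1 ≡ 73 (mod 82)
73^2 ≡ 81 (mod 82)
73^4 ≡ 1 (mod 82) ✓
So ord_82(73) = 4.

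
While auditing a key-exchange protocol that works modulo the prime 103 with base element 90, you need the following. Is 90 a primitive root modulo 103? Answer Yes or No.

φ(103) = 103 − 1 = 102 = 2 · 3 · 17.
90 is a primitive root mod 103 iff 90^(φ(103)/q) ≢ 1 for every prime q | φ(103), i.e. q ∈ {2, 3, 17}.
90^51 ≡ 102 (mod 103)  [q = 2: ≢ 1 ✓]
90^34 ≡ 1 (mod 103)  [q = 3: ≡ 1 ✗]
90^6 ≡ 23 (mod 103)  [q = 17: ≢ 1 ✓]
Since 90^34 ≡ 1, the order of 90 divides 34 < 102, so 90 is not a primitive root.

No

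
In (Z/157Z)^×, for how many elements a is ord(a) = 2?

φ(157) = 157 − 1 = 156 = 2^2 · 3 · 13.
Since (Z/157Z)^× is cyclic of order 156, the number of elements of order d is φ(d) when d | 156 and 0 otherwise.
2 | 156, and φ(2) = 2 − 1 = 1.

1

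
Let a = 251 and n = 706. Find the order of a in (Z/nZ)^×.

352

By Lagrange's theorem, ord_706(251) divides φ(706) = φ(2)·φ(353) = 1·352 = 352 = 2^5 · 11.
Divisors of 352: 1, 2, 4, 8, 11, 16, 22, 32, 44, 88, 176, 352.
Test each divisor d:
251^1 ≡ 251
251^2 ≡ 167
251^4 ≡ 355
251^8 ≡ 357
251^11 ≡ 699
251^16 ≡ 369
251^22 ≡ 49
251^32 ≡ 609
251^44 ≡ 283
251^88 ≡ 311
251^176 ≡ 705
251^352 ≡ 1
So ord_706(251) = 352.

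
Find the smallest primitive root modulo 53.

φ(53) = 53 − 1 = 52 = 2^2 · 13.
Test candidates g = 2, 3, … against the prime factors q ∈ {2, 13} of φ(53): g is a generator iff g^(52/q) ≢ 1 for every such q.
g = 2: 2^26 ≡ 52; 2^4 ≡ 16 — none is 1, so 2 is a primitive root.
The smallest primitive root modulo 53 is 2.

2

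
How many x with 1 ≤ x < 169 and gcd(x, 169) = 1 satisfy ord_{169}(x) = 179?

φ(169) = φ(13^2) = 13·(13−1) = 156 = 2^2 · 3 · 13.
In a cyclic group of order 156, there are φ(d) elements of order d for each divisor d of 156, and zero for non-divisors.
179 does not divide 156, so no element of (Z/169Z)^× has order 179.

0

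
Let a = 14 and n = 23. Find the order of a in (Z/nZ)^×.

22

By Lagrange's theorem, ord_23(14) divides φ(23) = 23 − 1 = 22 = 2 · 11.
Divisors of 22: 1, 2, 11, 22.
Evaluate successive powers at the divisors of 22:
14^1 ≡ 14
14^2 ≡ 12
14^11 ≡ 22
14^22 ≡ 1
So ord_23(14) = 22.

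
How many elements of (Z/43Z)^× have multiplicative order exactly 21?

φ(43) = 43 − 1 = 42 = 2 · 3 · 7.
(Z/43Z)^× is cyclic (|G| = 42); a cyclic group of order m has exactly φ(d) elements of each order d | m, and none otherwise.
21 = 3 · 7 divides 42, and φ(21) = 12.

12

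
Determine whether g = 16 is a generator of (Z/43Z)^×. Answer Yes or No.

No

φ(43) = 43 − 1 = 42 = 2 · 3 · 7.
16 is a primitive root mod 43 iff 16^(φ(43)/q) ≢ 1 for every prime q | φ(43), i.e. q ∈ {2, 3, 7}.
16^21 ≡ 1 (mod 43)  [q = 2: ≡ 1 ✗]
16^14 ≡ 1 (mod 43)  [q = 3: ≡ 1 ✗]
16^6 ≡ 35 (mod 43)  [q = 7: ≢ 1 ✓]
The check at q = 2 fails, so 16 generates a proper subgroup.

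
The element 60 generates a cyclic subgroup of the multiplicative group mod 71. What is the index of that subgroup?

2

The order of 60 must divide φ(71) = 71 − 1 = 70 = 2 · 5 · 7.
Divisors of 70: 1, 2, 5, 7, 10, 14, 35, 70.
Check 60^d mod 71 for each divisor in increasing order:
60^1 ≡ 60
60^2 ≡ 50
60^5 ≡ 48
60^7 ≡ 57
60^10 ≡ 32
60^14 ≡ 54
60^35 ≡ 1
Thus |⟨60⟩| = ord(60) = 35.
Index = |(Z/71Z)^×| / |⟨60⟩| = 70 / 35 = 2.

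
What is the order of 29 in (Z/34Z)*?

16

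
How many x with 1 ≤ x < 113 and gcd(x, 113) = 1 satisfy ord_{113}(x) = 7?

φ(113) = 113 − 1 = 112 = 2^4 · 7.
In a cyclic group of order 112, there are φ(d) elements of order d for each divisor d of 112, and zero for non-divisors.
7 | 112, and φ(7) = 7 − 1 = 6.

6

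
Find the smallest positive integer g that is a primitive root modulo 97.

5

φ(97) = 97 − 1 = 96 = 2^5 · 3.
Test candidates g = 2, 3, … against the prime factors q ∈ {2, 3} of φ(97): g is a generator iff g^(96/q) ≢ 1 for every such q.
g = 2: 2^48 ≡ 1 — hits 1, so not a primitive root.
g = 3: 3^48 ≡ 1 — hits 1, so not a primitive root.
g = 4: 4^48 ≡ 1 — hits 1, so not a primitive root.
g = 5: 5^48 ≡ 96; 5^32 ≡ 35 — none is 1, so 5 is a primitive root.
So 5 is the smallest generator of (Z/97Z)^×.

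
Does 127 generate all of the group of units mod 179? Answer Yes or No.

Yes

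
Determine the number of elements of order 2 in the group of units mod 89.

φ(89) = 89 − 1 = 88 = 2^3 · 11.
In a cyclic group of order 88, there are φ(d) elements of order d for each divisor d of 88, and zero for non-divisors.
2 | 88, and φ(2) = 2 − 1 = 1.

1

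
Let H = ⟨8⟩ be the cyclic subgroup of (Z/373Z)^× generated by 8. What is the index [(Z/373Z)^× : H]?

Since 8 ∈ (Z/373Z)^×, its order divides φ(373) = 373 − 1 = 372 = 2^2 · 3 · 31.
Divisors of 372: 1, 2, 3, 4, 6, 12, 31, 62, 93, 124, 186, 372.
Test each divisor d:
8^1 ≡ 8 (mod 373)
8^2 ≡ 64 (mod 373)
8^3 ≡ 139 (mod 373)
8^4 ≡ 366 (mod 373)
8^6 ≡ 298 (mod 373)
8^12 ≡ 30 (mod 373)
8^31 ≡ 104 (mod 373)
8^62 ≡ 372 (mod 373)
8^93 ≡ 269 (mod 373)
8^124 ≡ 1 (mod 373) ✓
Thus |⟨8⟩| = ord(8) = 124.
[(Z/373Z)^× : ⟨8⟩] = 372/124 = 3.

3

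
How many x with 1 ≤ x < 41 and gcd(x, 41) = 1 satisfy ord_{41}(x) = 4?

φ(41) = 41 − 1 = 40 = 2^3 · 5.
In a cyclic group of order 40, there are φ(d) elements of order d for each divisor d of 40, and zero for non-divisors.
4 = 2^2 divides 40, and φ(4) = 2.

2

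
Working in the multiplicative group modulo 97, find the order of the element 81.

ord(81) | φ(97) = 97 − 1 = 96 = 2^5 · 3.
Divisors of 96: 1, 2, 3, 4, 6, 8, 12, 16, 24, 32, 48, 96.
Compute 81^d (mod 97) for the divisors d until we hit 1:
81^1 ≡ 81
81^2 ≡ 62
81^3 ≡ 75
81^4 ≡ 61
81^6 ≡ 96
81^8 ≡ 35
81^12 ≡ 1
The smallest such exponent is 12, so the order of 81 is 12.

12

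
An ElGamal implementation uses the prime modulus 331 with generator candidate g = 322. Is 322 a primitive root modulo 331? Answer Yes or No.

Yes

φ(331) = 331 − 1 = 330 = 2 · 3 · 5 · 11.
322 is a primitive root mod 331 iff 322^(φ(331)/q) ≢ 1 for every prime q | φ(331), i.e. q ∈ {2, 3, 5, 11}.
322^165 ≡ 330 (mod 331)  [q = 2: ≢ 1 ✓]
322^110 ≡ 31 (mod 331)  [q = 3: ≢ 1 ✓]
322^66 ≡ 124 (mod 331)  [q = 5: ≢ 1 ✓]
322^30 ≡ 80 (mod 331)  [q = 11: ≢ 1 ✓]
None equal 1, so ord_331(322) = 330: 322 is a primitive root.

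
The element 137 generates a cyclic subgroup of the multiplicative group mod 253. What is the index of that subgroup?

The order of 137 must divide φ(253) = φ(11·23) = (11−1)·(23−1) = 10·22 = 220 = 2^2 · 5 · 11.
Divisors of 220: 1, 2, 4, 5, 10, 11, 20, 22, 44, 55, 110, 220.
Compute 137^d (mod 253) for the divisors d until we hit 1:
137^1 ≡ 137 (mod 253)
137^2 ≡ 47 (mod 253)
137^4 ≡ 185 (mod 253)
137^5 ≡ 45 (mod 253)
137^10 ≡ 1 (mod 253) ✓
So ord_253(137) = 10, hence |⟨137⟩| = 10.
The index is φ(253) / ord(137) = 220 / 10 = 22.

22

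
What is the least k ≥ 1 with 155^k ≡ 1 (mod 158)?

39

ord(155) | φ(158) = φ(2)·φ(79) = 1·78 = 78 = 2 · 3 · 13.
Divisors of 78: 1, 2, 3, 6, 13, 26, 39, 78.
Test each divisor d:
155^1 ≡ 155 (mod 158)
155^2 ≡ 9 (mod 158)
155^3 ≡ 131 (mod 158)
155^6 ≡ 97 (mod 158)
155^13 ≡ 55 (mod 158)
155^26 ≡ 23 (mod 158)
155^39 ≡ 1 (mod 158) ✓
The smallest such exponent is 39, so the order of 155 is 39.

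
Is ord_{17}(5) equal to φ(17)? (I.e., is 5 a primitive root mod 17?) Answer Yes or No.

Yes

φ(17) = 17 − 1 = 16 = 2^4.
An element g generates (Z/17Z)^× iff g^(16/q) ≢ 1 (mod 17) for each prime q ∈ {2}.
5^8 ≡ 16 (mod 17)  [q = 2: ≢ 1 ✓]
All checks pass, so 5 has order 16 and is a primitive root modulo 17.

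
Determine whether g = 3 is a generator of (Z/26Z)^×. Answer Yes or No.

No

φ(26) = φ(2)·φ(13) = 1·12 = 12 = 2^2 · 3.
It suffices to check that the order of 3 is not a proper divisor of 12: compute 3^(12/q) for q ∈ {2, 3}.
3^6 ≡ 1 (mod 26)  [q = 2: ≡ 1 ✗]
3^4 ≡ 3 (mod 26)  [q = 3: ≢ 1 ✓]
Since 3^6 ≡ 1, the order of 3 divides 6 < 12, so 3 is not a primitive root.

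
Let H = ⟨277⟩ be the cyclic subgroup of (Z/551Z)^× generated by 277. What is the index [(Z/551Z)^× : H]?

The order of 277 must divide φ(551) = φ(19·29) = (19−1)·(29−1) = 18·28 = 504 = 2^3 · 3^2 · 7.
Divisors of 504: 1, 2, 3, 4, 6, 7, 8, 9, 12, 14, 18, 21, 24, 28, 36, 42, 56, 63, 72, 84, 126, 168, 252, 504.
Test each divisor d:
277^1 ≡ 277
277^2 ≡ 140
277^3 ≡ 210
277^4 ≡ 315
277^6 ≡ 20
277^7 ≡ 30
277^8 ≡ 45
277^9 ≡ 343
277^12 ≡ 400
277^14 ≡ 349
277^18 ≡ 286
277^21 ≡ 1
So ord_551(277) = 21, hence |⟨277⟩| = 21.
Index = |(Z/551Z)^×| / |⟨277⟩| = 504 / 21 = 24.

24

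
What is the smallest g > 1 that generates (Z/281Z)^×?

3

φ(281) = 281 − 1 = 280 = 2^3 · 5 · 7.
Test candidates g = 2, 3, … against the prime factors q ∈ {2, 5, 7} of φ(281): g is a generator iff g^(280/q) ≢ 1 for every such q.
g = 2: 2^140 ≡ 1 — hits 1, so not a primitive root.
g = 3: 3^140 ≡ 280; 3^56 ≡ 86; 3^40 ≡ 249 — none is 1, so 3 is a primitive root.
So 3 is the smallest generator of (Z/281Z)^×.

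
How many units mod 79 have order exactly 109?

φ(79) = 79 − 1 = 78 = 2 · 3 · 13.
In a cyclic group of order 78, there are φ(d) elements of order d for each divisor d of 78, and zero for non-divisors.
Here 78 is not a multiple of 109, so there are no elements of order 109.

0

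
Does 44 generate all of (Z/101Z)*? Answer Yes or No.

φ(101) = 101 − 1 = 100 = 2^2 · 5^2.
44 is a primitive root mod 101 iff 44^(φ(101)/q) ≢ 1 for every prime q | φ(101), i.e. q ∈ {2, 5}.
44^50 ≡ 100 (mod 101)  [q = 2: ≢ 1 ✓]
44^20 ≡ 1 (mod 101)  [q = 5: ≡ 1 ✗]
44^20 ≡ 1 shows ord(44) | 20, strictly less than φ(101); not a primitive root.

No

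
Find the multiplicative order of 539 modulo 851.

ord(539) | φ(851) = φ(23·37) = (23−1)·(37−1) = 22·36 = 792 = 2^3 · 3^2 · 11.
Divisors of 792: 1, 2, 3, 4, 6, 8, 9, 11, 12, 18, 22, 24, 33, 36, 44, 66, 72, 88, 99, 132, 198, 264, 396, 792.
Evaluate successive powers at the divisors of 792:
539^1 ≡ 539
539^2 ≡ 330
539^3 ≡ 11
539^4 ≡ 823
539^6 ≡ 121
539^8 ≡ 784
539^9 ≡ 480
539^11 ≡ 114
539^12 ≡ 174
539^18 ≡ 630
539^22 ≡ 231
539^24 ≡ 491
539^33 ≡ 804
539^36 ≡ 334
539^44 ≡ 599
539^66 ≡ 507
539^72 ≡ 75
539^88 ≡ 530
539^99 ≡ 850
539^132 ≡ 47
539^198 ≡ 1
Therefore the multiplicative order of 539 modulo 851 is 198.

198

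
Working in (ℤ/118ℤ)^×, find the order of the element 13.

58

By Lagrange's theorem, ord_118(13) divides φ(118) = φ(2)·φ(59) = 1·58 = 58 = 2 · 29.
Divisors of 58: 1, 2, 29, 58.
Check 13^d mod 118 for each divisor in increasing order:
13^1 ≡ 13
13^2 ≡ 51
13^29 ≡ 117
13^58 ≡ 1
Therefore the multiplicative order of 13 modulo 118 is 58.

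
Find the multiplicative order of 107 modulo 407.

90

ord(107) | φ(407) = φ(11·37) = (11−1)·(37−1) = 10·36 = 360 = 2^3 · 3^2 · 5.
Divisors of 360: 1, 2, 3, 4, 5, 6, 8, 9, 10, 12, 15, 18, 20, 24, 30, 36, 40, 45, 60, 72, 90, 120, 180, 360.
Evaluate successive powers at the divisors of 360:
107^1 ≡ 107
107^2 ≡ 53
107^3 ≡ 380
107^4 ≡ 367
107^5 ≡ 197
107^6 ≡ 322
107^8 ≡ 379
107^9 ≡ 260
107^10 ≡ 144
107^12 ≡ 306
107^15 ≡ 285
107^18 ≡ 38
107^20 ≡ 386
107^24 ≡ 26
107^30 ≡ 232
107^36 ≡ 223
107^40 ≡ 34
107^45 ≡ 186
107^60 ≡ 100
107^72 ≡ 75
107^90 ≡ 1
Therefore the multiplicative order of 107 modulo 407 is 90.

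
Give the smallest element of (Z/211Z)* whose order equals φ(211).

2

φ(211) = 211 − 1 = 210 = 2 · 3 · 5 · 7.
g is a primitive root iff g^(210/q) ≢ 1 (mod 211) for each prime q ∈ {2, 3, 5, 7}.
g = 2: 2^105 ≡ 210; 2^70 ≡ 196; 2^42 ≡ 107; 2^30 ≡ 171 — none is 1, so 2 is a primitive root.
So 2 is the smallest generator of (Z/211Z)^×.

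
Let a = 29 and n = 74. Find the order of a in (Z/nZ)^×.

By Lagrange's theorem, ord_74(29) divides φ(74) = φ(2)·φ(37) = 1·36 = 36 = 2^2 · 3^2.
Divisors of 36: 1, 2, 3, 4, 6, 9, 12, 18, 36.
Evaluate successive powers at the divisors of 36:
29^1 ≡ 29 (mod 74)
29^2 ≡ 27 (mod 74)
29^3 ≡ 43 (mod 74)
29^4 ≡ 63 (mod 74)
29^6 ≡ 73 (mod 74)
29^9 ≡ 31 (mod 74)
29^12 ≡ 1 (mod 74) ✓
Therefore the multiplicative order of 29 modulo 74 is 12.

12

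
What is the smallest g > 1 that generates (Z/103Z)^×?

φ(103) = 103 − 1 = 102 = 2 · 3 · 17.
Test candidates g = 2, 3, … against the prime factors q ∈ {2, 3, 17} of φ(103): g is a generator iff g^(102/q) ≢ 1 for every such q.
g = 2: 2^51 ≡ 1 — hits 1, so not a primitive root.
g = 3: 3^51 ≡ 102; 3^34 ≡ 1 — hits 1, so not a primitive root.
g = 4: 4^51 ≡ 1 — hits 1, so not a primitive root.
g = 5: 5^51 ≡ 102; 5^34 ≡ 56; 5^6 ≡ 72 — none is 1, so 5 is a primitive root.
Hence the least primitive root of 103 is 5.

5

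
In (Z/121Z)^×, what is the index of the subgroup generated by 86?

2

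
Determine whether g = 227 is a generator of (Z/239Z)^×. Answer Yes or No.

Yes

φ(239) = 239 − 1 = 238 = 2 · 7 · 17.
It suffices to check that the order of 227 is not a proper divisor of 238: compute 227^(238/q) for q ∈ {2, 7, 17}.
227^119 ≡ 238 (mod 239)  [q = 2: ≢ 1 ✓]
227^34 ≡ 201 (mod 239)  [q = 7: ≢ 1 ✓]
227^14 ≡ 67 (mod 239)  [q = 17: ≢ 1 ✓]
All checks pass, so 227 has order 238 and is a primitive root modulo 239.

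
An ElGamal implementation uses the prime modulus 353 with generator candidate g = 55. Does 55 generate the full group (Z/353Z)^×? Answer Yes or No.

Yes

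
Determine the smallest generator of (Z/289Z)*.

3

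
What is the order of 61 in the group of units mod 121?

ord(61) | φ(121) = φ(11^2) = 11·(11−1) = 110 = 2 · 5 · 11.
Divisors of 110: 1, 2, 5, 10, 11, 22, 55, 110.
Compute 61^d (mod 121) for the divisors d until we hit 1:
61^1 ≡ 61 (mod 121)
61^2 ≡ 91 (mod 121)
61^5 ≡ 87 (mod 121)
61^10 ≡ 67 (mod 121)
61^11 ≡ 94 (mod 121)
61^22 ≡ 3 (mod 121)
61^55 ≡ 120 (mod 121)
61^110 ≡ 1 (mod 121) ✓
Therefore the multiplicative order of 61 modulo 121 is 110.

110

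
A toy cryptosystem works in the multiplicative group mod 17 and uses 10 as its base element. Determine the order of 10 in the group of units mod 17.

The order of 10 must divide φ(17) = 17 − 1 = 16 = 2^4.
Divisors of 16: 1, 2, 4, 8, 16.
Check 10^d mod 17 for each divisor in increasing order:
10^1 ≡ 10 (mod 17)
10^2 ≡ 15 (mod 17)
10^4 ≡ 4 (mod 17)
10^8 ≡ 16 (mod 17)
10^16 ≡ 1 (mod 17) ✓
So ord_17(10) = 16.

16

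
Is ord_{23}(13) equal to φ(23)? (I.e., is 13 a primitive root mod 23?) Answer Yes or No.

No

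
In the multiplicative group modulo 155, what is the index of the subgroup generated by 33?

ord(33) | φ(155) = φ(5·31) = (5−1)·(31−1) = 4·30 = 120 = 2^3 · 3 · 5.
Divisors of 120: 1, 2, 3, 4, 5, 6, 8, 10, 12, 15, 20, 24, 30, 40, 60, 120.
Evaluate successive powers at the divisors of 120:
33^1 ≡ 33 (mod 155)
33^2 ≡ 4 (mod 155)
33^3 ≡ 132 (mod 155)
33^4 ≡ 16 (mod 155)
33^5 ≡ 63 (mod 155)
33^6 ≡ 64 (mod 155)
33^8 ≡ 101 (mod 155)
33^10 ≡ 94 (mod 155)
33^12 ≡ 66 (mod 155)
33^15 ≡ 32 (mod 155)
33^20 ≡ 1 (mod 155) ✓
So ord_155(33) = 20, hence |⟨33⟩| = 20.
Index = |(Z/155Z)^×| / |⟨33⟩| = 120 / 20 = 6.

6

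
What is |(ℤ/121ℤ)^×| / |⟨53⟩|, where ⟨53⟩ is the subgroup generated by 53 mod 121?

2

By Lagrange's theorem, ord_121(53) divides φ(121) = φ(11^2) = 11·(11−1) = 110 = 2 · 5 · 11.
Divisors of 110: 1, 2, 5, 10, 11, 22, 55, 110.
Evaluate successive powers at the divisors of 110:
53^1 ≡ 53 (mod 121)
53^2 ≡ 26 (mod 121)
53^5 ≡ 12 (mod 121)
53^10 ≡ 23 (mod 121)
53^11 ≡ 9 (mod 121)
53^22 ≡ 81 (mod 121)
53^55 ≡ 1 (mod 121) ✓
So ord_121(53) = 55, hence |⟨53⟩| = 55.
Index = |(Z/121Z)^×| / |⟨53⟩| = 110 / 55 = 2.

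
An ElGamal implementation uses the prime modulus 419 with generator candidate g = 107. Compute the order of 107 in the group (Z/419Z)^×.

19

By Lagrange's theorem, ord_419(107) divides φ(419) = 419 − 1 = 418 = 2 · 11 · 19.
Divisors of 418: 1, 2, 11, 19, 22, 38, 209, 418.
Compute 107^d (mod 419) for the divisors d until we hit 1:
107^1 ≡ 107 (mod 419)
107^2 ≡ 136 (mod 419)
107^11 ≡ 49 (mod 419)
107^19 ≡ 1 (mod 419) ✓
So ord_419(107) = 19.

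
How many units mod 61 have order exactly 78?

0

φ(61) = 61 − 1 = 60 = 2^2 · 3 · 5.
In a cyclic group of order 60, there are φ(d) elements of order d for each divisor d of 60, and zero for non-divisors.
78 does not divide 60, so no element of (Z/61Z)^× has order 78.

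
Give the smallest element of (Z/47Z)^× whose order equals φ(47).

5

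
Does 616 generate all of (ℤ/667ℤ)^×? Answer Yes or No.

No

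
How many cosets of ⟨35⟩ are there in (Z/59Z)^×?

Since 35 ∈ (Z/59Z)^×, its order divides φ(59) = 59 − 1 = 58 = 2 · 29.
Divisors of 58: 1, 2, 29, 58.
Check 35^d mod 59 for each divisor in increasing order:
35^1 ≡ 35
35^2 ≡ 45
35^29 ≡ 1
The order of 35 is 29, so the subgroup it generates has 29 elements.
The index is φ(59) / ord(35) = 58 / 29 = 2.

2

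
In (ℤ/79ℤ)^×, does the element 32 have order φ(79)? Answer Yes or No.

No

φ(79) = 79 − 1 = 78 = 2 · 3 · 13.
32 is a primitive root mod 79 iff 32^(φ(79)/q) ≢ 1 for every prime q | φ(79), i.e. q ∈ {2, 3, 13}.
32^39 ≡ 1 (mod 79)  [q = 2: ≡ 1 ✗]
32^26 ≡ 55 (mod 79)  [q = 3: ≢ 1 ✓]
32^6 ≡ 52 (mod 79)  [q = 13: ≢ 1 ✓]
32^39 ≡ 1 shows ord(32) | 39, strictly less than φ(79); not a primitive root.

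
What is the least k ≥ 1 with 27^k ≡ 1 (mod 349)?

58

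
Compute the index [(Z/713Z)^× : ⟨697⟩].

6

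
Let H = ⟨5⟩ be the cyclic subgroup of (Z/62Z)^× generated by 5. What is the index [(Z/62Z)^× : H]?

10

By Lagrange's theorem, ord_62(5) divides φ(62) = φ(2)·φ(31) = 1·30 = 30 = 2 · 3 · 5.
Divisors of 30: 1, 2, 3, 5, 6, 10, 15, 30.
Check 5^d mod 62 for each divisor in increasing order:
5^1 ≡ 5 (mod 62)
5^2 ≡ 25 (mod 62)
5^3 ≡ 1 (mod 62) ✓
The order of 5 is 3, so the subgroup it generates has 3 elements.
[(Z/62Z)^× : ⟨5⟩] = 30/3 = 10.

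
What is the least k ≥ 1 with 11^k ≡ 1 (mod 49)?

By Lagrange's theorem, ord_49(11) divides φ(49) = φ(7^2) = 7·(7−1) = 42 = 2 · 3 · 7.
Divisors of 42: 1, 2, 3, 6, 7, 14, 21, 42.
Evaluate successive powers at the divisors of 42:
11^1 ≡ 11 (mod 49)
11^2 ≡ 23 (mod 49)
11^3 ≡ 8 (mod 49)
11^6 ≡ 15 (mod 49)
11^7 ≡ 18 (mod 49)
11^14 ≡ 30 (mod 49)
11^21 ≡ 1 (mod 49) ✓
Hence ord(11) = 21.

21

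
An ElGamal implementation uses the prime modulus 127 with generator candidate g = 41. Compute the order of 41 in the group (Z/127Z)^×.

63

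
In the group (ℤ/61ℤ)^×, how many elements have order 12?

4

φ(61) = 61 − 1 = 60 = 2^2 · 3 · 5.
In a cyclic group of order 60, there are φ(d) elements of order d for each divisor d of 60, and zero for non-divisors.
12 = 2^2 · 3 divides 60, and φ(12) = 4.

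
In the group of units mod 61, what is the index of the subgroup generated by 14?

10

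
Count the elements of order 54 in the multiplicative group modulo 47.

φ(47) = 47 − 1 = 46 = 2 · 23.
Since (Z/47Z)^× is cyclic of order 46, the number of elements of order d is φ(d) when d | 46 and 0 otherwise.
54 does not divide 46, so no element of (Z/47Z)^× has order 54.

0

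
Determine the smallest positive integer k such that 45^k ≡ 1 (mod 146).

72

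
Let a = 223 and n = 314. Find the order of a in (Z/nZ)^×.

156

By Lagrange's theorem, ord_314(223) divides φ(314) = φ(2)·φ(157) = 1·156 = 156 = 2^2 · 3 · 13.
Divisors of 156: 1, 2, 3, 4, 6, 12, 13, 26, 39, 52, 78, 156.
Test each divisor d:
223^1 ≡ 223
223^2 ≡ 117
223^3 ≡ 29
223^4 ≡ 187
223^6 ≡ 213
223^12 ≡ 153
223^13 ≡ 207
223^26 ≡ 145
223^39 ≡ 185
223^52 ≡ 301
223^78 ≡ 313
223^156 ≡ 1
Hence ord(223) = 156.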